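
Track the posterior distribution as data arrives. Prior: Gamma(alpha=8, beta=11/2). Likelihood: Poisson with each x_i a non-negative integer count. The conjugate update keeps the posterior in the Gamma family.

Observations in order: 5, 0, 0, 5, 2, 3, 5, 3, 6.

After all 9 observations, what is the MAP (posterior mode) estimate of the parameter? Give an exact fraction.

72/29

obs 1: x=5 → posterior Gamma(13, 13/2)
obs 2: x=0 → posterior Gamma(13, 15/2)
obs 3: x=0 → posterior Gamma(13, 17/2)
obs 4: x=5 → posterior Gamma(18, 19/2)
obs 5: x=2 → posterior Gamma(20, 21/2)
obs 6: x=3 → posterior Gamma(23, 23/2)
obs 7: x=5 → posterior Gamma(28, 25/2)
obs 8: x=3 → posterior Gamma(31, 27/2)
obs 9: x=6 → posterior Gamma(37, 29/2)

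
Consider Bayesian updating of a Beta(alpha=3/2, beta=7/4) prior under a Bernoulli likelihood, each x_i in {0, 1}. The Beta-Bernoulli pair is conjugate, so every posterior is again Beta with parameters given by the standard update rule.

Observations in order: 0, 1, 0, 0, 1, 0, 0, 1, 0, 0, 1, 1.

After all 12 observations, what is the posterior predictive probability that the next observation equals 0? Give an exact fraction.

obs 1: x=0 → posterior Beta(3/2, 11/4)
obs 2: x=1 → posterior Beta(5/2, 11/4)
obs 3: x=0 → posterior Beta(5/2, 15/4)
obs 4: x=0 → posterior Beta(5/2, 19/4)
obs 5: x=1 → posterior Beta(7/2, 19/4)
obs 6: x=0 → posterior Beta(7/2, 23/4)
obs 7: x=0 → posterior Beta(7/2, 27/4)
obs 8: x=1 → posterior Beta(9/2, 27/4)
obs 9: x=0 → posterior Beta(9/2, 31/4)
obs 10: x=0 → posterior Beta(9/2, 35/4)
obs 11: x=1 → posterior Beta(11/2, 35/4)
obs 12: x=1 → posterior Beta(13/2, 35/4)

35/61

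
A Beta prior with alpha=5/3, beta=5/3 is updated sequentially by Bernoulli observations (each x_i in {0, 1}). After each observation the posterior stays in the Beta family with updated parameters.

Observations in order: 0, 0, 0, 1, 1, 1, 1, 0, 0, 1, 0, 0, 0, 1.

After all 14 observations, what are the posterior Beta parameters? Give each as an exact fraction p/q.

obs 1: x=0 → posterior Beta(5/3, 8/3)
obs 2: x=0 → posterior Beta(5/3, 11/3)
obs 3: x=0 → posterior Beta(5/3, 14/3)
obs 4: x=1 → posterior Beta(8/3, 14/3)
obs 5: x=1 → posterior Beta(11/3, 14/3)
obs 6: x=1 → posterior Beta(14/3, 14/3)
obs 7: x=1 → posterior Beta(17/3, 14/3)
obs 8: x=0 → posterior Beta(17/3, 17/3)
obs 9: x=0 → posterior Beta(17/3, 20/3)
obs 10: x=1 → posterior Beta(20/3, 20/3)
obs 11: x=0 → posterior Beta(20/3, 23/3)
obs 12: x=0 → posterior Beta(20/3, 26/3)
obs 13: x=0 → posterior Beta(20/3, 29/3)
obs 14: x=1 → posterior Beta(23/3, 29/3)

alpha=23/3, beta=29/3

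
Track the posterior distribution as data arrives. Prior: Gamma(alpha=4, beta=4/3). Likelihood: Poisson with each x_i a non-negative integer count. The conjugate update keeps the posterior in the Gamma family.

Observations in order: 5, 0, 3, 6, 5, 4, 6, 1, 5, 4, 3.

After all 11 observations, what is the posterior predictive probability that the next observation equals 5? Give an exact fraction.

obs 1: x=5 → posterior Gamma(9, 7/3)
obs 2: x=0 → posterior Gamma(9, 10/3)
obs 3: x=3 → posterior Gamma(12, 13/3)
obs 4: x=6 → posterior Gamma(18, 16/3)
obs 5: x=5 → posterior Gamma(23, 19/3)
obs 6: x=4 → posterior Gamma(27, 22/3)
obs 7: x=6 → posterior Gamma(33, 25/3)
obs 8: x=1 → posterior Gamma(34, 28/3)
obs 9: x=5 → posterior Gamma(39, 31/3)
obs 10: x=4 → posterior Gamma(43, 34/3)
obs 11: x=3 → posterior Gamma(46, 37/3)

17656611230131817901573002250241550977046322314101007008064238788012910309112803/126765060022822940149670320537600000000000000000000000000000000000000000000000000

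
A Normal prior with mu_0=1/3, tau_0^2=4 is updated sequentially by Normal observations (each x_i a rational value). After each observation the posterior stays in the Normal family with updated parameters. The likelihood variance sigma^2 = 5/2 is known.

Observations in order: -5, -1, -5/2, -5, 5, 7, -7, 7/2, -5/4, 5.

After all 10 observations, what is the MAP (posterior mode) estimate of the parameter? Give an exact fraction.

-5/51

obs 1: x=-5 → posterior Normal(-115/39, 20/13)
obs 2: x=-1 → posterior Normal(-139/63, 20/21)
obs 3: x=-5/2 → posterior Normal(-199/87, 20/29)
obs 4: x=-5 → posterior Normal(-319/111, 20/37)
obs 5: x=5 → posterior Normal(-199/135, 4/9)
obs 6: x=7 → posterior Normal(-31/159, 20/53)
obs 7: x=-7 → posterior Normal(-199/183, 20/61)
obs 8: x=7/2 → posterior Normal(-5/9, 20/69)
obs 9: x=-5/4 → posterior Normal(-145/231, 20/77)
obs 10: x=5 → posterior Normal(-5/51, 4/17)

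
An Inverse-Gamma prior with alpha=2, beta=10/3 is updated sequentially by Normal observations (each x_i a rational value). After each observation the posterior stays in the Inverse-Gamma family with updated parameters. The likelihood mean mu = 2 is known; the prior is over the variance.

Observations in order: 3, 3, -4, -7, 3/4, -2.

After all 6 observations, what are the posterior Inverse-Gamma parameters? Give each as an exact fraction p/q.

alpha=5, beta=6875/96

obs 1: x=3 → posterior Inverse-Gamma(5/2, 23/6)
obs 2: x=3 → posterior Inverse-Gamma(3, 13/3)
obs 3: x=-4 → posterior Inverse-Gamma(7/2, 67/3)
obs 4: x=-7 → posterior Inverse-Gamma(4, 377/6)
obs 5: x=3/4 → posterior Inverse-Gamma(9/2, 6107/96)
obs 6: x=-2 → posterior Inverse-Gamma(5, 6875/96)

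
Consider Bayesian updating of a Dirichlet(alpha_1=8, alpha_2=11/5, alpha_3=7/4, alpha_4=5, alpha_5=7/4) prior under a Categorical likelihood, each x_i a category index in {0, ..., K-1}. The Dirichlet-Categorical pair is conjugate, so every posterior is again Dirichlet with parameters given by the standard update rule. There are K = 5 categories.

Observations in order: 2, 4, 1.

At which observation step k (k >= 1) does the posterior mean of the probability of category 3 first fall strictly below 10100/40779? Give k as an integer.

k = 2

obs 1: x=2 → posterior Dirichlet(8, 11/5, 11/4, 5, 7/4)
obs 2: x=4 → posterior Dirichlet(8, 11/5, 11/4, 5, 11/4)
obs 3: x=1 → posterior Dirichlet(8, 16/5, 11/4, 5, 11/4)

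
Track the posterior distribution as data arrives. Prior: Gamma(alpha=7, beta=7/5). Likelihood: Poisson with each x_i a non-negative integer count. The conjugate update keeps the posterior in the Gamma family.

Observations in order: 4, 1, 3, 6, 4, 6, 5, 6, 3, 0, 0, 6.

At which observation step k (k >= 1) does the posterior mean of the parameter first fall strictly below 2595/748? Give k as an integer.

obs 1: x=4 → posterior Gamma(11, 12/5)
obs 2: x=1 → posterior Gamma(12, 17/5)
obs 3: x=3 → posterior Gamma(15, 22/5)
obs 4: x=6 → posterior Gamma(21, 27/5)
obs 5: x=4 → posterior Gamma(25, 32/5)
obs 6: x=6 → posterior Gamma(31, 37/5)
obs 7: x=5 → posterior Gamma(36, 42/5)
obs 8: x=6 → posterior Gamma(42, 47/5)
obs 9: x=3 → posterior Gamma(45, 52/5)
obs 10: x=0 → posterior Gamma(45, 57/5)
obs 11: x=0 → posterior Gamma(45, 62/5)
obs 12: x=6 → posterior Gamma(51, 67/5)

k = 3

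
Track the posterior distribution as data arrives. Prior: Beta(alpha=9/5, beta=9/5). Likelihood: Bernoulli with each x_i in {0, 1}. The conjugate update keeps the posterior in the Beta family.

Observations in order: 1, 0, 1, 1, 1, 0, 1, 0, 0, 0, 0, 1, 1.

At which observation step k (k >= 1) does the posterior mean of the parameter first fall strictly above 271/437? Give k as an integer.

obs 1: x=1 → posterior Beta(14/5, 9/5)
obs 2: x=0 → posterior Beta(14/5, 14/5)
obs 3: x=1 → posterior Beta(19/5, 14/5)
obs 4: x=1 → posterior Beta(24/5, 14/5)
obs 5: x=1 → posterior Beta(29/5, 14/5)
obs 6: x=0 → posterior Beta(29/5, 19/5)
obs 7: x=1 → posterior Beta(34/5, 19/5)
obs 8: x=0 → posterior Beta(34/5, 24/5)
obs 9: x=0 → posterior Beta(34/5, 29/5)
obs 10: x=0 → posterior Beta(34/5, 34/5)
obs 11: x=0 → posterior Beta(34/5, 39/5)
obs 12: x=1 → posterior Beta(39/5, 39/5)
obs 13: x=1 → posterior Beta(44/5, 39/5)

k = 4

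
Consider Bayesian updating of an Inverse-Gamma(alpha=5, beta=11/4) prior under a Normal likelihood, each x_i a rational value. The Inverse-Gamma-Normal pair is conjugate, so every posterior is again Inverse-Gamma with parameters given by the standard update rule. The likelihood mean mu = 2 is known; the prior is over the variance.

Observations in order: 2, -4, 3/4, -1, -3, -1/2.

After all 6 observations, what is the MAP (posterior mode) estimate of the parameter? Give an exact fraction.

obs 1: x=2 → posterior Inverse-Gamma(11/2, 11/4)
obs 2: x=-4 → posterior Inverse-Gamma(6, 83/4)
obs 3: x=3/4 → posterior Inverse-Gamma(13/2, 689/32)
obs 4: x=-1 → posterior Inverse-Gamma(7, 833/32)
obs 5: x=-3 → posterior Inverse-Gamma(15/2, 1233/32)
obs 6: x=-1/2 → posterior Inverse-Gamma(8, 1333/32)

1333/288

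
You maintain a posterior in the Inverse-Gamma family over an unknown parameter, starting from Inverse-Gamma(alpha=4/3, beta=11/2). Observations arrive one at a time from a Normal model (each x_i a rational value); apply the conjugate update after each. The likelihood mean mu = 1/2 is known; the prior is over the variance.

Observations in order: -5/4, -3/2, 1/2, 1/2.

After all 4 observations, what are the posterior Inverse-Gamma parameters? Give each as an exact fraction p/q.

alpha=10/3, beta=289/32

obs 1: x=-5/4 → posterior Inverse-Gamma(11/6, 225/32)
obs 2: x=-3/2 → posterior Inverse-Gamma(7/3, 289/32)
obs 3: x=1/2 → posterior Inverse-Gamma(17/6, 289/32)
obs 4: x=1/2 → posterior Inverse-Gamma(10/3, 289/32)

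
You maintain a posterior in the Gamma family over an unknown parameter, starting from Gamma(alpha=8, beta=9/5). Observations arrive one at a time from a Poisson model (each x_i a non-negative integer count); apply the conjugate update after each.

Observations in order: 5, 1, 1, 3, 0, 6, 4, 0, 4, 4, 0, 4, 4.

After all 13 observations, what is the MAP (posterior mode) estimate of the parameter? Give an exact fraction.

215/74

obs 1: x=5 → posterior Gamma(13, 14/5)
obs 2: x=1 → posterior Gamma(14, 19/5)
obs 3: x=1 → posterior Gamma(15, 24/5)
obs 4: x=3 → posterior Gamma(18, 29/5)
obs 5: x=0 → posterior Gamma(18, 34/5)
obs 6: x=6 → posterior Gamma(24, 39/5)
obs 7: x=4 → posterior Gamma(28, 44/5)
obs 8: x=0 → posterior Gamma(28, 49/5)
obs 9: x=4 → posterior Gamma(32, 54/5)
obs 10: x=4 → posterior Gamma(36, 59/5)
obs 11: x=0 → posterior Gamma(36, 64/5)
obs 12: x=4 → posterior Gamma(40, 69/5)
obs 13: x=4 → posterior Gamma(44, 74/5)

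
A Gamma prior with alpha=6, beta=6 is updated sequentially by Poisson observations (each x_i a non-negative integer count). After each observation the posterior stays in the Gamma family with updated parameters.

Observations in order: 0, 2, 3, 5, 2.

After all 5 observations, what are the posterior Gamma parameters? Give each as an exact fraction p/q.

alpha=18, beta=11

obs 1: x=0 → posterior Gamma(6, 7)
obs 2: x=2 → posterior Gamma(8, 8)
obs 3: x=3 → posterior Gamma(11, 9)
obs 4: x=5 → posterior Gamma(16, 10)
obs 5: x=2 → posterior Gamma(18, 11)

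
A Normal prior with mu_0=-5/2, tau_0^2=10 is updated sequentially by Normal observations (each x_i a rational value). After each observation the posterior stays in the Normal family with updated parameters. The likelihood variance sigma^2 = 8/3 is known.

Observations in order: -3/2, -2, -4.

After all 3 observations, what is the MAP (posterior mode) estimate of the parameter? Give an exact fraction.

-5/2

obs 1: x=-3/2 → posterior Normal(-65/38, 40/19)
obs 2: x=-2 → posterior Normal(-125/68, 20/17)
obs 3: x=-4 → posterior Normal(-5/2, 40/49)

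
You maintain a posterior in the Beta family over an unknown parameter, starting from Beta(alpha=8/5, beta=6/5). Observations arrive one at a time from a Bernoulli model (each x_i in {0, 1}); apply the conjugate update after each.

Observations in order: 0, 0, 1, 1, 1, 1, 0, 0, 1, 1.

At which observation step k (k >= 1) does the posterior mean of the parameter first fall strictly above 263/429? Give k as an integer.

k = 6

obs 1: x=0 → posterior Beta(8/5, 11/5)
obs 2: x=0 → posterior Beta(8/5, 16/5)
obs 3: x=1 → posterior Beta(13/5, 16/5)
obs 4: x=1 → posterior Beta(18/5, 16/5)
obs 5: x=1 → posterior Beta(23/5, 16/5)
obs 6: x=1 → posterior Beta(28/5, 16/5)
obs 7: x=0 → posterior Beta(28/5, 21/5)
obs 8: x=0 → posterior Beta(28/5, 26/5)
obs 9: x=1 → posterior Beta(33/5, 26/5)
obs 10: x=1 → posterior Beta(38/5, 26/5)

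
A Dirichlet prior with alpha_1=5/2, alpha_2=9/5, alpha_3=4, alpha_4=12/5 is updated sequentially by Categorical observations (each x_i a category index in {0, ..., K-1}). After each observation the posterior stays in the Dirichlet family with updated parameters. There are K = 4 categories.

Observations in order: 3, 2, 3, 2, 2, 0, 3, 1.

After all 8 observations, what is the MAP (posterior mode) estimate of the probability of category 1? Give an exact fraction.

obs 1: x=3 → posterior Dirichlet(5/2, 9/5, 4, 17/5)
obs 2: x=2 → posterior Dirichlet(5/2, 9/5, 5, 17/5)
obs 3: x=3 → posterior Dirichlet(5/2, 9/5, 5, 22/5)
obs 4: x=2 → posterior Dirichlet(5/2, 9/5, 6, 22/5)
obs 5: x=2 → posterior Dirichlet(5/2, 9/5, 7, 22/5)
obs 6: x=0 → posterior Dirichlet(7/2, 9/5, 7, 22/5)
obs 7: x=3 → posterior Dirichlet(7/2, 9/5, 7, 27/5)
obs 8: x=1 → posterior Dirichlet(7/2, 14/5, 7, 27/5)

6/49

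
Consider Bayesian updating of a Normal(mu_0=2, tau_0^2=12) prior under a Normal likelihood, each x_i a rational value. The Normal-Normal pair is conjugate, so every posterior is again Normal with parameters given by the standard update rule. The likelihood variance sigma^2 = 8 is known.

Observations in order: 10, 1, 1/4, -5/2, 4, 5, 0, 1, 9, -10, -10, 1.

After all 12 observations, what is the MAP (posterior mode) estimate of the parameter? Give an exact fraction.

obs 1: x=10 → posterior Normal(34/5, 24/5)
obs 2: x=1 → posterior Normal(37/8, 3)
obs 3: x=1/4 → posterior Normal(151/44, 24/11)
obs 4: x=-5/2 → posterior Normal(121/56, 12/7)
obs 5: x=4 → posterior Normal(169/68, 24/17)
obs 6: x=5 → posterior Normal(229/80, 6/5)
obs 7: x=0 → posterior Normal(229/92, 24/23)
obs 8: x=1 → posterior Normal(241/104, 12/13)
obs 9: x=9 → posterior Normal(349/116, 24/29)
obs 10: x=-10 → posterior Normal(229/128, 3/4)
obs 11: x=-10 → posterior Normal(109/140, 24/35)
obs 12: x=1 → posterior Normal(121/152, 12/19)

121/152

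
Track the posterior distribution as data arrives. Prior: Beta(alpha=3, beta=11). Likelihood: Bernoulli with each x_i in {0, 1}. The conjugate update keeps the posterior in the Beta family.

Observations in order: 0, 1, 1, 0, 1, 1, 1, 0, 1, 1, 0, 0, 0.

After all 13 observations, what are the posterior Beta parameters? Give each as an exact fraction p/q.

obs 1: x=0 → posterior Beta(3, 12)
obs 2: x=1 → posterior Beta(4, 12)
obs 3: x=1 → posterior Beta(5, 12)
obs 4: x=0 → posterior Beta(5, 13)
obs 5: x=1 → posterior Beta(6, 13)
obs 6: x=1 → posterior Beta(7, 13)
obs 7: x=1 → posterior Beta(8, 13)
obs 8: x=0 → posterior Beta(8, 14)
obs 9: x=1 → posterior Beta(9, 14)
obs 10: x=1 → posterior Beta(10, 14)
obs 11: x=0 → posterior Beta(10, 15)
obs 12: x=0 → posterior Beta(10, 16)
obs 13: x=0 → posterior Beta(10, 17)

alpha=10, beta=17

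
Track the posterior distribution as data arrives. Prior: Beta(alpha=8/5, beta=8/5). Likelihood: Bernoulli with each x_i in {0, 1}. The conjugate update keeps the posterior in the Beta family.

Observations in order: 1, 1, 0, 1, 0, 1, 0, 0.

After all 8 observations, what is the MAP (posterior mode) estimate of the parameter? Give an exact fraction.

1/2

obs 1: x=1 → posterior Beta(13/5, 8/5)
obs 2: x=1 → posterior Beta(18/5, 8/5)
obs 3: x=0 → posterior Beta(18/5, 13/5)
obs 4: x=1 → posterior Beta(23/5, 13/5)
obs 5: x=0 → posterior Beta(23/5, 18/5)
obs 6: x=1 → posterior Beta(28/5, 18/5)
obs 7: x=0 → posterior Beta(28/5, 23/5)
obs 8: x=0 → posterior Beta(28/5, 28/5)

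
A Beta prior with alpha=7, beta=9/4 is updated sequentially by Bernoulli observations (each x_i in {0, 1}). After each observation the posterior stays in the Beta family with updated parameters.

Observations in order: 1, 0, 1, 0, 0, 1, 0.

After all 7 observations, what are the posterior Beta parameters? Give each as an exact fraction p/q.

obs 1: x=1 → posterior Beta(8, 9/4)
obs 2: x=0 → posterior Beta(8, 13/4)
obs 3: x=1 → posterior Beta(9, 13/4)
obs 4: x=0 → posterior Beta(9, 17/4)
obs 5: x=0 → posterior Beta(9, 21/4)
obs 6: x=1 → posterior Beta(10, 21/4)
obs 7: x=0 → posterior Beta(10, 25/4)

alpha=10, beta=25/4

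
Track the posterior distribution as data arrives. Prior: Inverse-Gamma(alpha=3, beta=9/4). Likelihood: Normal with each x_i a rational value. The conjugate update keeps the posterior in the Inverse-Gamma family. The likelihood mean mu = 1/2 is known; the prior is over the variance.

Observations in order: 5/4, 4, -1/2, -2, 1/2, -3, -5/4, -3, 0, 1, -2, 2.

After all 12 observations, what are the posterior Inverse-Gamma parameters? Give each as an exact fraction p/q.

alpha=9, beta=489/16

obs 1: x=5/4 → posterior Inverse-Gamma(7/2, 81/32)
obs 2: x=4 → posterior Inverse-Gamma(4, 277/32)
obs 3: x=-1/2 → posterior Inverse-Gamma(9/2, 293/32)
obs 4: x=-2 → posterior Inverse-Gamma(5, 393/32)
obs 5: x=1/2 → posterior Inverse-Gamma(11/2, 393/32)
obs 6: x=-3 → posterior Inverse-Gamma(6, 589/32)
obs 7: x=-5/4 → posterior Inverse-Gamma(13/2, 319/16)
obs 8: x=-3 → posterior Inverse-Gamma(7, 417/16)
obs 9: x=0 → posterior Inverse-Gamma(15/2, 419/16)
obs 10: x=1 → posterior Inverse-Gamma(8, 421/16)
obs 11: x=-2 → posterior Inverse-Gamma(17/2, 471/16)
obs 12: x=2 → posterior Inverse-Gamma(9, 489/16)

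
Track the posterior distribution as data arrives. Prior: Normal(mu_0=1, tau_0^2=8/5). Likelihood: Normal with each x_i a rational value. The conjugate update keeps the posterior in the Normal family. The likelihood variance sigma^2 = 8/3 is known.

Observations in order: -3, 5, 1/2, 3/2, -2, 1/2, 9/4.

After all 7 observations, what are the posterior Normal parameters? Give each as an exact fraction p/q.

mu_0=77/104, tau_0^2=4/13

obs 1: x=-3 → posterior Normal(-1/2, 1)
obs 2: x=5 → posterior Normal(1, 8/11)
obs 3: x=1/2 → posterior Normal(25/28, 4/7)
obs 4: x=3/2 → posterior Normal(1, 8/17)
obs 5: x=-2 → posterior Normal(11/20, 2/5)
obs 6: x=1/2 → posterior Normal(25/46, 8/23)
obs 7: x=9/4 → posterior Normal(77/104, 4/13)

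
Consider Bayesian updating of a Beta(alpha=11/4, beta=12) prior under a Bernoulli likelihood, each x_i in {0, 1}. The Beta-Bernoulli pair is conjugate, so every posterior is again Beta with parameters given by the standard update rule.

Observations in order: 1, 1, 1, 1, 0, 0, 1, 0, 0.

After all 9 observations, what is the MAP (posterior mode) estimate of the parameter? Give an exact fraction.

9/29

obs 1: x=1 → posterior Beta(15/4, 12)
obs 2: x=1 → posterior Beta(19/4, 12)
obs 3: x=1 → posterior Beta(23/4, 12)
obs 4: x=1 → posterior Beta(27/4, 12)
obs 5: x=0 → posterior Beta(27/4, 13)
obs 6: x=0 → posterior Beta(27/4, 14)
obs 7: x=1 → posterior Beta(31/4, 14)
obs 8: x=0 → posterior Beta(31/4, 15)
obs 9: x=0 → posterior Beta(31/4, 16)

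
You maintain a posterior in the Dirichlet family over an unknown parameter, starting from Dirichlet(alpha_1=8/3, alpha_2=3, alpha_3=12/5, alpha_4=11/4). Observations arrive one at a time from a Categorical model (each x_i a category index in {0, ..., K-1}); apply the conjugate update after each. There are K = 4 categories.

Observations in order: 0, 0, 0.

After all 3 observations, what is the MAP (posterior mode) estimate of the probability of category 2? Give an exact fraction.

84/589

obs 1: x=0 → posterior Dirichlet(11/3, 3, 12/5, 11/4)
obs 2: x=0 → posterior Dirichlet(14/3, 3, 12/5, 11/4)
obs 3: x=0 → posterior Dirichlet(17/3, 3, 12/5, 11/4)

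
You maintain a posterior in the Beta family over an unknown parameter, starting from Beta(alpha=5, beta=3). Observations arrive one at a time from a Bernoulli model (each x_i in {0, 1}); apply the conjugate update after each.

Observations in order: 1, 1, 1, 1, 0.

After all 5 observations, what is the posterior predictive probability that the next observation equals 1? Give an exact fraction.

obs 1: x=1 → posterior Beta(6, 3)
obs 2: x=1 → posterior Beta(7, 3)
obs 3: x=1 → posterior Beta(8, 3)
obs 4: x=1 → posterior Beta(9, 3)
obs 5: x=0 → posterior Beta(9, 4)

9/13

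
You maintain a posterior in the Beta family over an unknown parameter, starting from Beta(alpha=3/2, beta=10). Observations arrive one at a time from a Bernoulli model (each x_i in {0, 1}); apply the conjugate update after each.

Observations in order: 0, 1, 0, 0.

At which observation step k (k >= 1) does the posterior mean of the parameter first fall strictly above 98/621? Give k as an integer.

obs 1: x=0 → posterior Beta(3/2, 11)
obs 2: x=1 → posterior Beta(5/2, 11)
obs 3: x=0 → posterior Beta(5/2, 12)
obs 4: x=0 → posterior Beta(5/2, 13)

k = 2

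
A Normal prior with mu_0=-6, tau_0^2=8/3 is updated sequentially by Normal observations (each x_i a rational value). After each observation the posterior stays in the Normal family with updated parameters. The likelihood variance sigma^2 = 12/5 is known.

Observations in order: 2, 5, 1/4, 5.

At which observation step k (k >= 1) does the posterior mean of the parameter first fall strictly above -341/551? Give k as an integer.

obs 1: x=2 → posterior Normal(-34/19, 24/19)
obs 2: x=5 → posterior Normal(16/29, 24/29)
obs 3: x=1/4 → posterior Normal(37/78, 8/13)
obs 4: x=5 → posterior Normal(137/98, 24/49)

k = 2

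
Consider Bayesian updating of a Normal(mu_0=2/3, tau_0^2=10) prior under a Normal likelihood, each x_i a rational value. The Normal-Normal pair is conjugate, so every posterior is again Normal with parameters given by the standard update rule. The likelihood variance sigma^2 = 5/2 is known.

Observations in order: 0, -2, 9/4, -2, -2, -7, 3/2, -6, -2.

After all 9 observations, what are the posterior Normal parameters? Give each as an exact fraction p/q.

mu_0=-205/111, tau_0^2=10/37

obs 1: x=0 → posterior Normal(2/15, 2)
obs 2: x=-2 → posterior Normal(-22/27, 10/9)
obs 3: x=9/4 → posterior Normal(5/39, 10/13)
obs 4: x=-2 → posterior Normal(-19/51, 10/17)
obs 5: x=-2 → posterior Normal(-43/63, 10/21)
obs 6: x=-7 → posterior Normal(-127/75, 2/5)
obs 7: x=3/2 → posterior Normal(-109/87, 10/29)
obs 8: x=-6 → posterior Normal(-181/99, 10/33)
obs 9: x=-2 → posterior Normal(-205/111, 10/37)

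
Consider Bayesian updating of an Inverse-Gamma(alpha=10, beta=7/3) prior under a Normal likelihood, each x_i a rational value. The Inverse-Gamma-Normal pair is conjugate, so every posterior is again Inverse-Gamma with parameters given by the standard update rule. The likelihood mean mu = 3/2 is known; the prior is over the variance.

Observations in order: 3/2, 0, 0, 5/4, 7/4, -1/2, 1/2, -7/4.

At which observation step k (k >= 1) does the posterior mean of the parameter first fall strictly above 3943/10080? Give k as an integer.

obs 1: x=3/2 → posterior Inverse-Gamma(21/2, 7/3)
obs 2: x=0 → posterior Inverse-Gamma(11, 83/24)
obs 3: x=0 → posterior Inverse-Gamma(23/2, 55/12)
obs 4: x=5/4 → posterior Inverse-Gamma(12, 443/96)
obs 5: x=7/4 → posterior Inverse-Gamma(25/2, 223/48)
obs 6: x=-1/2 → posterior Inverse-Gamma(13, 319/48)
obs 7: x=1/2 → posterior Inverse-Gamma(27/2, 343/48)
obs 8: x=-7/4 → posterior Inverse-Gamma(14, 1193/96)

k = 3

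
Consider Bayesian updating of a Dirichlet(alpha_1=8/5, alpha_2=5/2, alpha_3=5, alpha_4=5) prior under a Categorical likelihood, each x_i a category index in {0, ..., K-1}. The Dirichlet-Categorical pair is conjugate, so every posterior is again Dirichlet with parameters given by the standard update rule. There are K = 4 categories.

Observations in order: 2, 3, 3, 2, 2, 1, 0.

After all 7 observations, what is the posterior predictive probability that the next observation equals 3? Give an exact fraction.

obs 1: x=2 → posterior Dirichlet(8/5, 5/2, 6, 5)
obs 2: x=3 → posterior Dirichlet(8/5, 5/2, 6, 6)
obs 3: x=3 → posterior Dirichlet(8/5, 5/2, 6, 7)
obs 4: x=2 → posterior Dirichlet(8/5, 5/2, 7, 7)
obs 5: x=2 → posterior Dirichlet(8/5, 5/2, 8, 7)
obs 6: x=1 → posterior Dirichlet(8/5, 7/2, 8, 7)
obs 7: x=0 → posterior Dirichlet(13/5, 7/2, 8, 7)

70/211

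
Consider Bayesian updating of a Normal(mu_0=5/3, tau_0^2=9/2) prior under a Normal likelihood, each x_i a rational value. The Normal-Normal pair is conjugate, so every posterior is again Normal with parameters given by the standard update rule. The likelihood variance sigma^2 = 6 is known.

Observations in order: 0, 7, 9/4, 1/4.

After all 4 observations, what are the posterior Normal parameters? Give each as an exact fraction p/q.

obs 1: x=0 → posterior Normal(20/21, 18/7)
obs 2: x=7 → posterior Normal(83/30, 9/5)
obs 3: x=9/4 → posterior Normal(413/156, 18/13)
obs 4: x=1/4 → posterior Normal(211/96, 9/8)

mu_0=211/96, tau_0^2=9/8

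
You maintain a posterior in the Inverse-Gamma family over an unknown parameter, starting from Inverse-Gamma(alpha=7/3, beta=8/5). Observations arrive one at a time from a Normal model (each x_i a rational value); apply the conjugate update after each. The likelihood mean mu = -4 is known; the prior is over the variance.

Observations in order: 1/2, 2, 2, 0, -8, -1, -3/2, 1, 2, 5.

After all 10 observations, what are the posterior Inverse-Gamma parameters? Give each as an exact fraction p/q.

obs 1: x=1/2 → posterior Inverse-Gamma(17/6, 469/40)
obs 2: x=2 → posterior Inverse-Gamma(10/3, 1189/40)
obs 3: x=2 → posterior Inverse-Gamma(23/6, 1909/40)
obs 4: x=0 → posterior Inverse-Gamma(13/3, 2229/40)
obs 5: x=-8 → posterior Inverse-Gamma(29/6, 2549/40)
obs 6: x=-1 → posterior Inverse-Gamma(16/3, 2729/40)
obs 7: x=-3/2 → posterior Inverse-Gamma(35/6, 1427/20)
obs 8: x=1 → posterior Inverse-Gamma(19/3, 1677/20)
obs 9: x=2 → posterior Inverse-Gamma(41/6, 2037/20)
obs 10: x=5 → posterior Inverse-Gamma(22/3, 2847/20)

alpha=22/3, beta=2847/20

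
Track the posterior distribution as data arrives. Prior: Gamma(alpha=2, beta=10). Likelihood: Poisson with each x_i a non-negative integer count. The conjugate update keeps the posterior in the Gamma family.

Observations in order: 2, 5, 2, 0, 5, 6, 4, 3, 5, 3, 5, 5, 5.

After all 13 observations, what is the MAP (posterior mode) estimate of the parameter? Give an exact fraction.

obs 1: x=2 → posterior Gamma(4, 11)
obs 2: x=5 → posterior Gamma(9, 12)
obs 3: x=2 → posterior Gamma(11, 13)
obs 4: x=0 → posterior Gamma(11, 14)
obs 5: x=5 → posterior Gamma(16, 15)
obs 6: x=6 → posterior Gamma(22, 16)
obs 7: x=4 → posterior Gamma(26, 17)
obs 8: x=3 → posterior Gamma(29, 18)
obs 9: x=5 → posterior Gamma(34, 19)
obs 10: x=3 → posterior Gamma(37, 20)
obs 11: x=5 → posterior Gamma(42, 21)
obs 12: x=5 → posterior Gamma(47, 22)
obs 13: x=5 → posterior Gamma(52, 23)

51/23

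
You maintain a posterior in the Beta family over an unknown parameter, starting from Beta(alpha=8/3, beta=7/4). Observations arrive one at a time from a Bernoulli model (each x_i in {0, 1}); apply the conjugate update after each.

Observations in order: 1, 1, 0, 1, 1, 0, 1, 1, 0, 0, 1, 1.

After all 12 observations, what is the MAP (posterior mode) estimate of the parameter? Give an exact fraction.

116/173

obs 1: x=1 → posterior Beta(11/3, 7/4)
obs 2: x=1 → posterior Beta(14/3, 7/4)
obs 3: x=0 → posterior Beta(14/3, 11/4)
obs 4: x=1 → posterior Beta(17/3, 11/4)
obs 5: x=1 → posterior Beta(20/3, 11/4)
obs 6: x=0 → posterior Beta(20/3, 15/4)
obs 7: x=1 → posterior Beta(23/3, 15/4)
obs 8: x=1 → posterior Beta(26/3, 15/4)
obs 9: x=0 → posterior Beta(26/3, 19/4)
obs 10: x=0 → posterior Beta(26/3, 23/4)
obs 11: x=1 → posterior Beta(29/3, 23/4)
obs 12: x=1 → posterior Beta(32/3, 23/4)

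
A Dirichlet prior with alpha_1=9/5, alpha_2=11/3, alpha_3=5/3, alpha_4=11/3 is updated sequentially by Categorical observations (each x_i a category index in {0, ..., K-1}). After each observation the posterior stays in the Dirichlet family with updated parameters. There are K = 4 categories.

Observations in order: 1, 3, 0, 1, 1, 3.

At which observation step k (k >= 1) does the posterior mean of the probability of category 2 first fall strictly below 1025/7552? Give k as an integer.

k = 2

obs 1: x=1 → posterior Dirichlet(9/5, 14/3, 5/3, 11/3)
obs 2: x=3 → posterior Dirichlet(9/5, 14/3, 5/3, 14/3)
obs 3: x=0 → posterior Dirichlet(14/5, 14/3, 5/3, 14/3)
obs 4: x=1 → posterior Dirichlet(14/5, 17/3, 5/3, 14/3)
obs 5: x=1 → posterior Dirichlet(14/5, 20/3, 5/3, 14/3)
obs 6: x=3 → posterior Dirichlet(14/5, 20/3, 5/3, 17/3)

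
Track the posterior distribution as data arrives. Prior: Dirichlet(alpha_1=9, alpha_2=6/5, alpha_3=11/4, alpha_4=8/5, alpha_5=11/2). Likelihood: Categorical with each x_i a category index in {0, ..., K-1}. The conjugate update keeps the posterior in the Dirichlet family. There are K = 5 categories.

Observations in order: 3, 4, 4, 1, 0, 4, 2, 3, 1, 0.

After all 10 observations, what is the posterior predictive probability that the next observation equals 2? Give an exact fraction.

obs 1: x=3 → posterior Dirichlet(9, 6/5, 11/4, 13/5, 11/2)
obs 2: x=4 → posterior Dirichlet(9, 6/5, 11/4, 13/5, 13/2)
obs 3: x=4 → posterior Dirichlet(9, 6/5, 11/4, 13/5, 15/2)
obs 4: x=1 → posterior Dirichlet(9, 11/5, 11/4, 13/5, 15/2)
obs 5: x=0 → posterior Dirichlet(10, 11/5, 11/4, 13/5, 15/2)
obs 6: x=4 → posterior Dirichlet(10, 11/5, 11/4, 13/5, 17/2)
obs 7: x=2 → posterior Dirichlet(10, 11/5, 15/4, 13/5, 17/2)
obs 8: x=3 → posterior Dirichlet(10, 11/5, 15/4, 18/5, 17/2)
obs 9: x=1 → posterior Dirichlet(10, 16/5, 15/4, 18/5, 17/2)
obs 10: x=0 → posterior Dirichlet(11, 16/5, 15/4, 18/5, 17/2)

75/601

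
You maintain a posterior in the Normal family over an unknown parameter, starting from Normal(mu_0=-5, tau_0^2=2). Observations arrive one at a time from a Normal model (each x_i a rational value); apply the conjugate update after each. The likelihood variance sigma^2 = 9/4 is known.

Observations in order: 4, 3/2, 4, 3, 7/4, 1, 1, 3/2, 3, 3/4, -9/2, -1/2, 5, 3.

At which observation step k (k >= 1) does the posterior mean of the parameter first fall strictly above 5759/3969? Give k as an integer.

k = 9

obs 1: x=4 → posterior Normal(-13/17, 18/17)
obs 2: x=3/2 → posterior Normal(-1/25, 18/25)
obs 3: x=4 → posterior Normal(31/33, 6/11)
obs 4: x=3 → posterior Normal(55/41, 18/41)
obs 5: x=7/4 → posterior Normal(69/49, 18/49)
obs 6: x=1 → posterior Normal(77/57, 6/19)
obs 7: x=1 → posterior Normal(17/13, 18/65)
obs 8: x=3/2 → posterior Normal(97/73, 18/73)
obs 9: x=3 → posterior Normal(121/81, 2/9)
obs 10: x=3/4 → posterior Normal(127/89, 18/89)
obs 11: x=-9/2 → posterior Normal(91/97, 18/97)
obs 12: x=-1/2 → posterior Normal(29/35, 6/35)
obs 13: x=5 → posterior Normal(127/113, 18/113)
obs 14: x=3 → posterior Normal(151/121, 18/121)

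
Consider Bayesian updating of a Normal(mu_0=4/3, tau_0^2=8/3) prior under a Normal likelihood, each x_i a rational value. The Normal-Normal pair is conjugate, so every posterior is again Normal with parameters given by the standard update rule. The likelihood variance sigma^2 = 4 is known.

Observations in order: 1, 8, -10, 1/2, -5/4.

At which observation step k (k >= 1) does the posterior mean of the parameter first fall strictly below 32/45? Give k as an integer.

obs 1: x=1 → posterior Normal(6/5, 8/5)
obs 2: x=8 → posterior Normal(22/7, 8/7)
obs 3: x=-10 → posterior Normal(2/9, 8/9)
obs 4: x=1/2 → posterior Normal(3/11, 8/11)
obs 5: x=-5/4 → posterior Normal(1/26, 8/13)

k = 3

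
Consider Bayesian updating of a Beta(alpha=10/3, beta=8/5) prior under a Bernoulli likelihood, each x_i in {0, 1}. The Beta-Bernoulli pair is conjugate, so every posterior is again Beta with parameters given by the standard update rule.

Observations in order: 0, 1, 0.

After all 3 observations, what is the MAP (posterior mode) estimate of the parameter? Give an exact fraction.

50/89

obs 1: x=0 → posterior Beta(10/3, 13/5)
obs 2: x=1 → posterior Beta(13/3, 13/5)
obs 3: x=0 → posterior Beta(13/3, 18/5)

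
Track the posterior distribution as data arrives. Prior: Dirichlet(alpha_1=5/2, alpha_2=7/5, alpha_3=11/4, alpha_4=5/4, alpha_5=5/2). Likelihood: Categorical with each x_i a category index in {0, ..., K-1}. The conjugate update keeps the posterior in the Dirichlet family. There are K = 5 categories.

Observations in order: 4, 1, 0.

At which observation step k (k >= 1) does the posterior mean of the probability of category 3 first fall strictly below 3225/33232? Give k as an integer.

obs 1: x=4 → posterior Dirichlet(5/2, 7/5, 11/4, 5/4, 7/2)
obs 2: x=1 → posterior Dirichlet(5/2, 12/5, 11/4, 5/4, 7/2)
obs 3: x=0 → posterior Dirichlet(7/2, 12/5, 11/4, 5/4, 7/2)

k = 3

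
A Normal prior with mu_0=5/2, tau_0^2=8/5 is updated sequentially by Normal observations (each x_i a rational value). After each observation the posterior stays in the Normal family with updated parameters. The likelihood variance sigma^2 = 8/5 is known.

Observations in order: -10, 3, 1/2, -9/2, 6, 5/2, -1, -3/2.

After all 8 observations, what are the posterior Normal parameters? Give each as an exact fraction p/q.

obs 1: x=-10 → posterior Normal(-15/4, 4/5)
obs 2: x=3 → posterior Normal(-3/2, 8/15)
obs 3: x=1/2 → posterior Normal(-1, 2/5)
obs 4: x=-9/2 → posterior Normal(-17/10, 8/25)
obs 5: x=6 → posterior Normal(-5/12, 4/15)
obs 6: x=5/2 → posterior Normal(0, 8/35)
obs 7: x=-1 → posterior Normal(-1/8, 1/5)
obs 8: x=-3/2 → posterior Normal(-5/18, 8/45)

mu_0=-5/18, tau_0^2=8/45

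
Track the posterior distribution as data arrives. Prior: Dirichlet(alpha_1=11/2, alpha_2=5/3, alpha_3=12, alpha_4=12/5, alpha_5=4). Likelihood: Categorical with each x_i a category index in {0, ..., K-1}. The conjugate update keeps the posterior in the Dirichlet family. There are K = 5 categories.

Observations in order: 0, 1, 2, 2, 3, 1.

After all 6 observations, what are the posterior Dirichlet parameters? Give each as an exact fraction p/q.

obs 1: x=0 → posterior Dirichlet(13/2, 5/3, 12, 12/5, 4)
obs 2: x=1 → posterior Dirichlet(13/2, 8/3, 12, 12/5, 4)
obs 3: x=2 → posterior Dirichlet(13/2, 8/3, 13, 12/5, 4)
obs 4: x=2 → posterior Dirichlet(13/2, 8/3, 14, 12/5, 4)
obs 5: x=3 → posterior Dirichlet(13/2, 8/3, 14, 17/5, 4)
obs 6: x=1 → posterior Dirichlet(13/2, 11/3, 14, 17/5, 4)

alpha_1=13/2, alpha_2=11/3, alpha_3=14, alpha_4=17/5, alpha_5=4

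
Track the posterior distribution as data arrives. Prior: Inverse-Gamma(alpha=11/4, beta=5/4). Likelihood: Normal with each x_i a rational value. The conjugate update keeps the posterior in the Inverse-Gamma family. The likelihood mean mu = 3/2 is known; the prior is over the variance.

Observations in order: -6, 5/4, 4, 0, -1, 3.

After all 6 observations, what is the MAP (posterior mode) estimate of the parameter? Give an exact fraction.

1213/216

obs 1: x=-6 → posterior Inverse-Gamma(13/4, 235/8)
obs 2: x=5/4 → posterior Inverse-Gamma(15/4, 941/32)
obs 3: x=4 → posterior Inverse-Gamma(17/4, 1041/32)
obs 4: x=0 → posterior Inverse-Gamma(19/4, 1077/32)
obs 5: x=-1 → posterior Inverse-Gamma(21/4, 1177/32)
obs 6: x=3 → posterior Inverse-Gamma(23/4, 1213/32)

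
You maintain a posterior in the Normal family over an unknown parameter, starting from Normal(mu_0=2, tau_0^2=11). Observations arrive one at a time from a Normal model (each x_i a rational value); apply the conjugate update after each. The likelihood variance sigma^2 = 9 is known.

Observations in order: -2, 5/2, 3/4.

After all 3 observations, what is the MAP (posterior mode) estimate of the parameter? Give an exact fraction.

obs 1: x=-2 → posterior Normal(-1/5, 99/20)
obs 2: x=5/2 → posterior Normal(47/62, 99/31)
obs 3: x=3/4 → posterior Normal(127/168, 33/14)

127/168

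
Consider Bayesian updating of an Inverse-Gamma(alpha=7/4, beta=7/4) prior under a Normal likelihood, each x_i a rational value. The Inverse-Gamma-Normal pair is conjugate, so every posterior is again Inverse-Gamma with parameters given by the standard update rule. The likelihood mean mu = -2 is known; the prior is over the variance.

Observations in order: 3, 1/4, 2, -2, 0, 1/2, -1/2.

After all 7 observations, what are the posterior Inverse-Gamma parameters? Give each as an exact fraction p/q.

alpha=21/4, beta=993/32

obs 1: x=3 → posterior Inverse-Gamma(9/4, 57/4)
obs 2: x=1/4 → posterior Inverse-Gamma(11/4, 537/32)
obs 3: x=2 → posterior Inverse-Gamma(13/4, 793/32)
obs 4: x=-2 → posterior Inverse-Gamma(15/4, 793/32)
obs 5: x=0 → posterior Inverse-Gamma(17/4, 857/32)
obs 6: x=1/2 → posterior Inverse-Gamma(19/4, 957/32)
obs 7: x=-1/2 → posterior Inverse-Gamma(21/4, 993/32)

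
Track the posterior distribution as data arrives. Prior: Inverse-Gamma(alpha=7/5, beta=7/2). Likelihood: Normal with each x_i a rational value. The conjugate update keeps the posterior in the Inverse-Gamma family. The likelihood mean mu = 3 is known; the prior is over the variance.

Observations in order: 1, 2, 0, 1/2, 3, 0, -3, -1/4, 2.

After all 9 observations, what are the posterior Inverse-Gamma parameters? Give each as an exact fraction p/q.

obs 1: x=1 → posterior Inverse-Gamma(19/10, 11/2)
obs 2: x=2 → posterior Inverse-Gamma(12/5, 6)
obs 3: x=0 → posterior Inverse-Gamma(29/10, 21/2)
obs 4: x=1/2 → posterior Inverse-Gamma(17/5, 109/8)
obs 5: x=3 → posterior Inverse-Gamma(39/10, 109/8)
obs 6: x=0 → posterior Inverse-Gamma(22/5, 145/8)
obs 7: x=-3 → posterior Inverse-Gamma(49/10, 289/8)
obs 8: x=-1/4 → posterior Inverse-Gamma(27/5, 1325/32)
obs 9: x=2 → posterior Inverse-Gamma(59/10, 1341/32)

alpha=59/10, beta=1341/32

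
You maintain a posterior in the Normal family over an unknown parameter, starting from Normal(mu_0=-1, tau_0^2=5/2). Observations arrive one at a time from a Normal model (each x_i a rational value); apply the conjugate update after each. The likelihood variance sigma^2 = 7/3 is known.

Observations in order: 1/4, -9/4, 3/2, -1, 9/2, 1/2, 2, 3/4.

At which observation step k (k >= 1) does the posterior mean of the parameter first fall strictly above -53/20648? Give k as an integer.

k = 5

obs 1: x=1/4 → posterior Normal(-41/116, 35/29)
obs 2: x=-9/4 → posterior Normal(-1, 35/44)
obs 3: x=3/2 → posterior Normal(-43/118, 35/59)
obs 4: x=-1 → posterior Normal(-73/148, 35/74)
obs 5: x=9/2 → posterior Normal(31/89, 35/89)
obs 6: x=1/2 → posterior Normal(77/208, 35/104)
obs 7: x=2 → posterior Normal(137/238, 5/17)
obs 8: x=3/4 → posterior Normal(319/536, 35/134)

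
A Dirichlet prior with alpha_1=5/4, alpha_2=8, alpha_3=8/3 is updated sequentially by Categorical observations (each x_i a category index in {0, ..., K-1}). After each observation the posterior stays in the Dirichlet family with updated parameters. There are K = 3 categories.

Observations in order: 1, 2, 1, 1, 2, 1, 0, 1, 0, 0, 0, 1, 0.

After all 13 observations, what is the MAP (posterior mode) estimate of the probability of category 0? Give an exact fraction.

obs 1: x=1 → posterior Dirichlet(5/4, 9, 8/3)
obs 2: x=2 → posterior Dirichlet(5/4, 9, 11/3)
obs 3: x=1 → posterior Dirichlet(5/4, 10, 11/3)
obs 4: x=1 → posterior Dirichlet(5/4, 11, 11/3)
obs 5: x=2 → posterior Dirichlet(5/4, 11, 14/3)
obs 6: x=1 → posterior Dirichlet(5/4, 12, 14/3)
obs 7: x=0 → posterior Dirichlet(9/4, 12, 14/3)
obs 8: x=1 → posterior Dirichlet(9/4, 13, 14/3)
obs 9: x=0 → posterior Dirichlet(13/4, 13, 14/3)
obs 10: x=0 → posterior Dirichlet(17/4, 13, 14/3)
obs 11: x=0 → posterior Dirichlet(21/4, 13, 14/3)
obs 12: x=1 → posterior Dirichlet(21/4, 14, 14/3)
obs 13: x=0 → posterior Dirichlet(25/4, 14, 14/3)

63/263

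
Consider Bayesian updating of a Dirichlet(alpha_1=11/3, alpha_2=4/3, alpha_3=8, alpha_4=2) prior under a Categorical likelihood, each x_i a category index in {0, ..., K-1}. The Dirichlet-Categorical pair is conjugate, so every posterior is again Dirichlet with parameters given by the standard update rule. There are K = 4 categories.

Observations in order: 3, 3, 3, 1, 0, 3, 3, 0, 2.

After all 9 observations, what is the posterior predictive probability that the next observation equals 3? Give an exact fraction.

obs 1: x=3 → posterior Dirichlet(11/3, 4/3, 8, 3)
obs 2: x=3 → posterior Dirichlet(11/3, 4/3, 8, 4)
obs 3: x=3 → posterior Dirichlet(11/3, 4/3, 8, 5)
obs 4: x=1 → posterior Dirichlet(11/3, 7/3, 8, 5)
obs 5: x=0 → posterior Dirichlet(14/3, 7/3, 8, 5)
obs 6: x=3 → posterior Dirichlet(14/3, 7/3, 8, 6)
obs 7: x=3 → posterior Dirichlet(14/3, 7/3, 8, 7)
obs 8: x=0 → posterior Dirichlet(17/3, 7/3, 8, 7)
obs 9: x=2 → posterior Dirichlet(17/3, 7/3, 9, 7)

7/24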